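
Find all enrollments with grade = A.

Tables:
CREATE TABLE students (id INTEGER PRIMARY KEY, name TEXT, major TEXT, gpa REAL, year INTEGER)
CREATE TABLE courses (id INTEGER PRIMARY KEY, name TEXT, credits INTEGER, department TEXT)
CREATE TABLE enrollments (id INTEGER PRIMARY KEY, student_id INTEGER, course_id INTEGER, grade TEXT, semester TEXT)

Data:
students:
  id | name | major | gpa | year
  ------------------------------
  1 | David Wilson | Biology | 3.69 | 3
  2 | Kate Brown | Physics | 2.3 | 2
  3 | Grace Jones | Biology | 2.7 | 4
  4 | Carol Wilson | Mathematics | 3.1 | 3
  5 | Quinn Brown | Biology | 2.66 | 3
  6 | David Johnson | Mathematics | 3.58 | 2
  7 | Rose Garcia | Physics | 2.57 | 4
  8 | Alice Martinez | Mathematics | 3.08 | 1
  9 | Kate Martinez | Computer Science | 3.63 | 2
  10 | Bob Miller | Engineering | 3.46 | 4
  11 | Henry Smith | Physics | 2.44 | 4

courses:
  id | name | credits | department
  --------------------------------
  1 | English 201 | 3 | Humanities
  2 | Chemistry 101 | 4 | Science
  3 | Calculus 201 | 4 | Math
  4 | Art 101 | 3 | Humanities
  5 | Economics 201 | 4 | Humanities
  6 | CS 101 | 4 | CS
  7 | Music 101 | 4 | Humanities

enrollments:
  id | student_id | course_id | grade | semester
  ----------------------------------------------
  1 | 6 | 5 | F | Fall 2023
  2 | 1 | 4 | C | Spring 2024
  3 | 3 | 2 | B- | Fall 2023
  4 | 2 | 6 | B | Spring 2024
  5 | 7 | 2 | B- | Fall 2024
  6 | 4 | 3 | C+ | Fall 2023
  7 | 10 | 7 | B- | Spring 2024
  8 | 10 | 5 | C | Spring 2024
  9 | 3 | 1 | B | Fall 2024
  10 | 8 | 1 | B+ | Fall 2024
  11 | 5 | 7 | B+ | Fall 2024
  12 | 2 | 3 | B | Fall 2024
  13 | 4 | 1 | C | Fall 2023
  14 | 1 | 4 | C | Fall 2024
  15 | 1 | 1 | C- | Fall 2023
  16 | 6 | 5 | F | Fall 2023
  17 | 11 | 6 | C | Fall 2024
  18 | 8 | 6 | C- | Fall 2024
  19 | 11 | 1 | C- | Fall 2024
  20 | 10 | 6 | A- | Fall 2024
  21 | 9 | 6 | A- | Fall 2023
SELECT id, grade FROM enrollments WHERE grade = 'A'

Execution result:
(no rows)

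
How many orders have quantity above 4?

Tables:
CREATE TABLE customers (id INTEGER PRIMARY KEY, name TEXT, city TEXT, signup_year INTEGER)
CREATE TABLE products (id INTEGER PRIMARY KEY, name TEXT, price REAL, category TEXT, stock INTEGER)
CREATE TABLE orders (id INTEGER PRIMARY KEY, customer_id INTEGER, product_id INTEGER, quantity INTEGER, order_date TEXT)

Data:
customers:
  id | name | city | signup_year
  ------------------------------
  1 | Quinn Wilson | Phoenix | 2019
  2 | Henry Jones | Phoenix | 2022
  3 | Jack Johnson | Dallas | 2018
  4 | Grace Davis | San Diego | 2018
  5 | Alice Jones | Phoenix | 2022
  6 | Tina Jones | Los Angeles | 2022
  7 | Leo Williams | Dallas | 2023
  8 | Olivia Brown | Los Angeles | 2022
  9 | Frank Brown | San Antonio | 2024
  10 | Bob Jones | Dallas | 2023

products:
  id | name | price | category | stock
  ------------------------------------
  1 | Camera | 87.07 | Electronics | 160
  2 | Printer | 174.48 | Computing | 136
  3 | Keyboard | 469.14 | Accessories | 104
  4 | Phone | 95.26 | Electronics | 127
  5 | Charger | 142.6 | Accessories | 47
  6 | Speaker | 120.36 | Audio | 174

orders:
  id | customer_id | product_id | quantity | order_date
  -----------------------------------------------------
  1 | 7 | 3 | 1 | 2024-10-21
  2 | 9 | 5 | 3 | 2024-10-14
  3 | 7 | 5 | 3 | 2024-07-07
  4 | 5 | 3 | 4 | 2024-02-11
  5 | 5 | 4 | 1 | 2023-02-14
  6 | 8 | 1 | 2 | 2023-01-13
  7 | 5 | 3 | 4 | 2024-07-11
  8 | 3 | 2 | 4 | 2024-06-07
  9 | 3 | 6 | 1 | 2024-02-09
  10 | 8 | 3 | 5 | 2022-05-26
SELECT COUNT(*) FROM orders WHERE quantity > 4

Execution result:
1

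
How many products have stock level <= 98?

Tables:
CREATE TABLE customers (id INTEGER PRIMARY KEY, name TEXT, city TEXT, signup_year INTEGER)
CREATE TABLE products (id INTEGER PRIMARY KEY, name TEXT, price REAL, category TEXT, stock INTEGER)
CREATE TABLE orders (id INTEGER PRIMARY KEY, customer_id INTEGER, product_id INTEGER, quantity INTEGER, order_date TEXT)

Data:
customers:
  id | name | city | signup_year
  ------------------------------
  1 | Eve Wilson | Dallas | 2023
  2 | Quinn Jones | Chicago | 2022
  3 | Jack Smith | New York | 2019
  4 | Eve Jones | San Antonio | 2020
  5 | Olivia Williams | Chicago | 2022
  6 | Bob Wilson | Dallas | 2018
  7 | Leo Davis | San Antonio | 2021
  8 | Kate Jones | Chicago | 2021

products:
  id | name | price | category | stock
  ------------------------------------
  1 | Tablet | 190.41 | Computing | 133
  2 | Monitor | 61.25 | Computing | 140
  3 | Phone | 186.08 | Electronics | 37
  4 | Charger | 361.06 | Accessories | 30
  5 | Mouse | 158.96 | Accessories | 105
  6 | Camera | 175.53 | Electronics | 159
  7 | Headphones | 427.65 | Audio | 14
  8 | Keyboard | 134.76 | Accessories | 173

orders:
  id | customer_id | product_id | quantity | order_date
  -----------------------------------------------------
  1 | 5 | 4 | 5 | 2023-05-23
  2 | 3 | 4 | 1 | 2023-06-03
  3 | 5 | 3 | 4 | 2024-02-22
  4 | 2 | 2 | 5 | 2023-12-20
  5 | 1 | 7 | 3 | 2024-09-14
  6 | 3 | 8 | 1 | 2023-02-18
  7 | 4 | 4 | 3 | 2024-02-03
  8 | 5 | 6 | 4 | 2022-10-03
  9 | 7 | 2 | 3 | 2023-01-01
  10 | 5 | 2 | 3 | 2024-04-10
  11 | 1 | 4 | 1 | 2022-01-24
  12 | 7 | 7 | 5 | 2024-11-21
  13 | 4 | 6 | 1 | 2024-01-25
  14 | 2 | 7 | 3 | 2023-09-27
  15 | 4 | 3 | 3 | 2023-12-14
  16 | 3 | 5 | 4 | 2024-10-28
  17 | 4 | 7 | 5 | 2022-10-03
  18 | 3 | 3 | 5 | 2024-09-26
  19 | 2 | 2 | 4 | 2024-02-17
SELECT COUNT(*) FROM products WHERE stock <= 98

Execution result:
3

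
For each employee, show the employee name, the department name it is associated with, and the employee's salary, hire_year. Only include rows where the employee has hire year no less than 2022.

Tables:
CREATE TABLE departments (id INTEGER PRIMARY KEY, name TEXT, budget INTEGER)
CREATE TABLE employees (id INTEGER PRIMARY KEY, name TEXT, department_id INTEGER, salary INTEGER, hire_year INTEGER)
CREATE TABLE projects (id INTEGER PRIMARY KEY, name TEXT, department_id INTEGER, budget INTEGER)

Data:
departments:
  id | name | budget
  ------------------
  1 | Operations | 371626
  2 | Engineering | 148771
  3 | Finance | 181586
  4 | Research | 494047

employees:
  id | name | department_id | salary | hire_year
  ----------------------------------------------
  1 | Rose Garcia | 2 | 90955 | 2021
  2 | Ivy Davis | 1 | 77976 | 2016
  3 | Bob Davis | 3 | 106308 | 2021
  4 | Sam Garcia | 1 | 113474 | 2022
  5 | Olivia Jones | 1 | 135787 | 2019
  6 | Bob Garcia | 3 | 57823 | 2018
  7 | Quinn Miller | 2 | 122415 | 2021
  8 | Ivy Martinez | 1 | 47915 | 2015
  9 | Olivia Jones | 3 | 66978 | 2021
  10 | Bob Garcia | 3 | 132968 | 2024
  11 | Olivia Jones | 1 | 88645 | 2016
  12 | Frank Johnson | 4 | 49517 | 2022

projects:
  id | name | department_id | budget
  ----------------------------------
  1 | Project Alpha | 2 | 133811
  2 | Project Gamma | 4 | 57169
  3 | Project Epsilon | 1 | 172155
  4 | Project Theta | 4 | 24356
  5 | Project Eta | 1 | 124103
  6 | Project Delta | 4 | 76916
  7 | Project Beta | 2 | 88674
SELECT c.name, p.name AS department, c.salary, c.hire_year FROM employees c JOIN departments p ON c.department_id = p.id WHERE c.hire_year >= 2022

Execution result:
name | department | salary | hire_year
Sam Garcia | Operations | 113474 | 2022
Bob Garcia | Finance | 132968 | 2024
Frank Johnson | Research | 49517 | 2022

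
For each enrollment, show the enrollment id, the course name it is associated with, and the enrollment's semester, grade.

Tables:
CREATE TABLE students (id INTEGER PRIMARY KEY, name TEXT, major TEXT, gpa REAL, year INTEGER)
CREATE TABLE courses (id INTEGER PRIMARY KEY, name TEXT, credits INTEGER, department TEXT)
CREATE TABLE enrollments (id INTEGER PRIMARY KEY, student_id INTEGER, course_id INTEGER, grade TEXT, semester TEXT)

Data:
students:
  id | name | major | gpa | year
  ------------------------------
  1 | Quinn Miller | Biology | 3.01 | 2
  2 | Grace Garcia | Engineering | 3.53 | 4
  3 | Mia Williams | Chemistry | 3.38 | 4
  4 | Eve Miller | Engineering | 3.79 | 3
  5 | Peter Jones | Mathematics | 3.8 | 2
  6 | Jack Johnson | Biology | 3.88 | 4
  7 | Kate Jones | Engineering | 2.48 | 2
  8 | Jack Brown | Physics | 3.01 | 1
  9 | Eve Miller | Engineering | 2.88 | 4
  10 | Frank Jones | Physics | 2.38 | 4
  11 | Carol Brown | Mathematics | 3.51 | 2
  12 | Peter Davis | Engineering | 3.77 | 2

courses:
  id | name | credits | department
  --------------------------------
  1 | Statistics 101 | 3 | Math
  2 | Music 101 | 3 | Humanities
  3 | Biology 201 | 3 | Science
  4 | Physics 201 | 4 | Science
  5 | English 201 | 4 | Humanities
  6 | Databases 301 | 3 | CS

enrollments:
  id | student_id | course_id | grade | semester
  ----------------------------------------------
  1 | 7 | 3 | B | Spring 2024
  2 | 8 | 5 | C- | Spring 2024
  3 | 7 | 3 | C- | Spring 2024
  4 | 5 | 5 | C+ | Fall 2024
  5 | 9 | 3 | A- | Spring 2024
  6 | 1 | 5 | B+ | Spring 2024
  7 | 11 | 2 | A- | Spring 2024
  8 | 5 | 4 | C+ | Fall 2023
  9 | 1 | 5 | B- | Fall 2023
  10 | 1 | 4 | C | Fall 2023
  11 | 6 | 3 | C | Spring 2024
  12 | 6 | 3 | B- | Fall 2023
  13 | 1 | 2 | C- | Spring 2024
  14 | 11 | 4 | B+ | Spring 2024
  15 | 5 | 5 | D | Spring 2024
SELECT c.id, p.name AS course, c.semester, c.grade FROM enrollments c JOIN courses p ON c.course_id = p.id

Execution result:
id | course | semester | grade
1 | Biology 201 | Spring 2024 | B
2 | English 201 | Spring 2024 | C-
3 | Biology 201 | Spring 2024 | C-
4 | English 201 | Fall 2024 | C+
5 | Biology 201 | Spring 2024 | A-
6 | English 201 | Spring 2024 | B+
7 | Music 101 | Spring 2024 | A-
8 | Physics 201 | Fall 2023 | C+
9 | English 201 | Fall 2023 | B-
10 | Physics 201 | Fall 2023 | C
11 | Biology 201 | Spring 2024 | C
12 | Biology 201 | Fall 2023 | B-
13 | Music 101 | Spring 2024 | C-
14 | Physics 201 | Spring 2024 | B+
15 | English 201 | Spring 2024 | D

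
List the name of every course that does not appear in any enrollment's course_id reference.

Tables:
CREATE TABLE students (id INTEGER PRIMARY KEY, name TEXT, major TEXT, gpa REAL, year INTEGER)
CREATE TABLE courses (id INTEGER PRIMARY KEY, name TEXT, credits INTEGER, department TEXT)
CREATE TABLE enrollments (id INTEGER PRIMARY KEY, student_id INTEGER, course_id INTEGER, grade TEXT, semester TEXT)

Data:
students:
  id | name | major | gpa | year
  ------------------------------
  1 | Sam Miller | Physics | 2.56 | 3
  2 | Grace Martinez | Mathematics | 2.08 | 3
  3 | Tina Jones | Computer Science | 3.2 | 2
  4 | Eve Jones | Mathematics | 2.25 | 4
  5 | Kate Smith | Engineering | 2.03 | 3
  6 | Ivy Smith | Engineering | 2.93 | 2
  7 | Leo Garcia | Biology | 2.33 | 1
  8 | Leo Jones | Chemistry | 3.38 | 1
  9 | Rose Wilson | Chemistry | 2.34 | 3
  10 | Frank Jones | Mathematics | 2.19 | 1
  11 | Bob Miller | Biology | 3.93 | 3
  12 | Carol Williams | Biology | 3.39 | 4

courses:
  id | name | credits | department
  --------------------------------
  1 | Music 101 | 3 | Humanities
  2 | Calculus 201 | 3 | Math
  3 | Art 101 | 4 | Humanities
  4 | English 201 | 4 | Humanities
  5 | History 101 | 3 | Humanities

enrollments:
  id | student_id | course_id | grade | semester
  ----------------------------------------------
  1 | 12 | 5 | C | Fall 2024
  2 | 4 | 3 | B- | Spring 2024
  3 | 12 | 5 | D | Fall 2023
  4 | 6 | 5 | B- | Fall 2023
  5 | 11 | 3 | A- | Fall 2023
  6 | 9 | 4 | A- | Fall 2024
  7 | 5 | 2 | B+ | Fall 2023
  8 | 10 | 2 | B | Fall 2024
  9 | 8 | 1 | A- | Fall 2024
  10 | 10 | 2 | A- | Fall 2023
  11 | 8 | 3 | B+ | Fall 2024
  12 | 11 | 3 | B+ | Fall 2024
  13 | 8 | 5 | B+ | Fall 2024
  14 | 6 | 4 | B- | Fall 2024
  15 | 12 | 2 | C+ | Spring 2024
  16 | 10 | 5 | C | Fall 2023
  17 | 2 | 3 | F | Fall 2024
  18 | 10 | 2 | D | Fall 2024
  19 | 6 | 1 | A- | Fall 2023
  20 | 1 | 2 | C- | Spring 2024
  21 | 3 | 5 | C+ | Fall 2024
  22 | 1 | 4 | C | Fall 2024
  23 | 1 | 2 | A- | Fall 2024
SELECT p.name FROM courses p LEFT JOIN enrollments c ON c.course_id = p.id WHERE c.id IS NULL

Execution result:
(no rows)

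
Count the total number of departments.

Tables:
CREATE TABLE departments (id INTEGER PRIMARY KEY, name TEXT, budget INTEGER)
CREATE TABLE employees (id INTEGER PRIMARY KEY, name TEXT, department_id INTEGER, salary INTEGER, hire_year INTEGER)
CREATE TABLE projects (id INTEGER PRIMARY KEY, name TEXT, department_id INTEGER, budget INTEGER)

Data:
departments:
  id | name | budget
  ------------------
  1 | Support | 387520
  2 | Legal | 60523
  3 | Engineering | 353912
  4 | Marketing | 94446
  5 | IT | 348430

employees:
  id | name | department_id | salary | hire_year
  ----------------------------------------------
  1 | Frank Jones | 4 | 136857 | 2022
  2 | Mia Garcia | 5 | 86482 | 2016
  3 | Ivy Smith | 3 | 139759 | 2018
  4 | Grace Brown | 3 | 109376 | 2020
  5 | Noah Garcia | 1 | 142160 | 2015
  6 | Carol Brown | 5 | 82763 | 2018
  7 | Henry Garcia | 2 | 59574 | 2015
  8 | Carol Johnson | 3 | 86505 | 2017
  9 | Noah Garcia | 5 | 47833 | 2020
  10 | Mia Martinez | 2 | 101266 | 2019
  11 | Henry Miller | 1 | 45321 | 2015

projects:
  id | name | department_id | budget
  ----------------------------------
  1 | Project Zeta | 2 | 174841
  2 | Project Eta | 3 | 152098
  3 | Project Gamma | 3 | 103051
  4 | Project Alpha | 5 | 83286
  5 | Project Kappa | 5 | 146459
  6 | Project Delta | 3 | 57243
SELECT COUNT(*) FROM departments

Execution result:
5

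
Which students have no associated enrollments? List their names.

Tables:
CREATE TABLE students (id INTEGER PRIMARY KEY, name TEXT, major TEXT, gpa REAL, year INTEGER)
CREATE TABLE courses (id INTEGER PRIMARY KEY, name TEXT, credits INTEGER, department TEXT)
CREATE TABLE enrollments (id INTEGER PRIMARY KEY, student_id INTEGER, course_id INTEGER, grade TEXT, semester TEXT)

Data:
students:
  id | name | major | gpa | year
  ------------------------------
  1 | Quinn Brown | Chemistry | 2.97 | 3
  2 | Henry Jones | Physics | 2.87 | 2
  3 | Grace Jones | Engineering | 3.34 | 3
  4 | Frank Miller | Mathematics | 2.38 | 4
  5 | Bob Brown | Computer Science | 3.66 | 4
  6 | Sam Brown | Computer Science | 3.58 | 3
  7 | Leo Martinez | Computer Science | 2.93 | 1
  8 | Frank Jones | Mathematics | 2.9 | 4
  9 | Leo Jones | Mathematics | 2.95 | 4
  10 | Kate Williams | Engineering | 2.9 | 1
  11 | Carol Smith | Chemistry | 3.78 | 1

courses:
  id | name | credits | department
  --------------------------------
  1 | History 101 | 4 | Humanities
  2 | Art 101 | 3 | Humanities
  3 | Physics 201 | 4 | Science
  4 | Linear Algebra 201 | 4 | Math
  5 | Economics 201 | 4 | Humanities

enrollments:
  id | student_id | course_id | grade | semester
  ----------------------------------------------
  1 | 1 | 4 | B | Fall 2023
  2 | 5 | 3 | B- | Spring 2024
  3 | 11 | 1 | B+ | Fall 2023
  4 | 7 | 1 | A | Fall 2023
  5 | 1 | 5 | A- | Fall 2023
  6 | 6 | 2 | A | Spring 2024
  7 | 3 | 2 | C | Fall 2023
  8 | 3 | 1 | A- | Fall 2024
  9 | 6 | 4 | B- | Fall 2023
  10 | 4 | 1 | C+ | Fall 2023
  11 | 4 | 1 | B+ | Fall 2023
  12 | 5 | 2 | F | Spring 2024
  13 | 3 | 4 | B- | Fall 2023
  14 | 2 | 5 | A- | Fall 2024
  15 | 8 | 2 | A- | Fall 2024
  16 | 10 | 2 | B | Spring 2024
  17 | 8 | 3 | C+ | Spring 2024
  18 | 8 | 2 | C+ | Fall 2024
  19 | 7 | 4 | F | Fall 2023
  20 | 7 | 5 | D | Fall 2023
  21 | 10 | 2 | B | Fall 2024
SELECT p.name FROM students p LEFT JOIN enrollments c ON c.student_id = p.id WHERE c.id IS NULL

Execution result:
Leo Jones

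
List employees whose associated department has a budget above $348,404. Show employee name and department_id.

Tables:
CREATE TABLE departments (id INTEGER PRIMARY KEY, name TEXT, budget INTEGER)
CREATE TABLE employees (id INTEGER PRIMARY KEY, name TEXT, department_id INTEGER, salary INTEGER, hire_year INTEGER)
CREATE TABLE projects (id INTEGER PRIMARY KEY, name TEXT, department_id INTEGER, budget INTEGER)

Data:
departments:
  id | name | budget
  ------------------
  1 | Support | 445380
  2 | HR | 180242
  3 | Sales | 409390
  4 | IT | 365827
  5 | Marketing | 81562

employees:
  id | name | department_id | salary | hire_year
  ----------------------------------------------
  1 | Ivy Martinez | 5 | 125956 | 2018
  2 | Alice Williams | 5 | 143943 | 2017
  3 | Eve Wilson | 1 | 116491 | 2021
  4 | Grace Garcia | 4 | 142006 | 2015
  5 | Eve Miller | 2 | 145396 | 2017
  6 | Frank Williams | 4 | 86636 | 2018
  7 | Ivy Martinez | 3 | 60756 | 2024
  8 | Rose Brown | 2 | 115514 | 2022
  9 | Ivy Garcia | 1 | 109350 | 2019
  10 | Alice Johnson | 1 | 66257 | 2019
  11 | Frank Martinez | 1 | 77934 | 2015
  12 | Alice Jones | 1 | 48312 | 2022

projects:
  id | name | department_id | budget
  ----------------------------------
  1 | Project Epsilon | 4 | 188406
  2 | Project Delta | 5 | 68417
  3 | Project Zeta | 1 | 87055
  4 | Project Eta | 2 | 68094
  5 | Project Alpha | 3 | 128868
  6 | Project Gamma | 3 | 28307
SELECT name, department_id FROM employees WHERE department_id IN (SELECT id FROM departments WHERE budget > 348404)

Execution result:
name | department_id
Eve Wilson | 1
Grace Garcia | 4
Frank Williams | 4
Ivy Martinez | 3
Ivy Garcia | 1
Alice Johnson | 1
Frank Martinez | 1
Alice Jones | 1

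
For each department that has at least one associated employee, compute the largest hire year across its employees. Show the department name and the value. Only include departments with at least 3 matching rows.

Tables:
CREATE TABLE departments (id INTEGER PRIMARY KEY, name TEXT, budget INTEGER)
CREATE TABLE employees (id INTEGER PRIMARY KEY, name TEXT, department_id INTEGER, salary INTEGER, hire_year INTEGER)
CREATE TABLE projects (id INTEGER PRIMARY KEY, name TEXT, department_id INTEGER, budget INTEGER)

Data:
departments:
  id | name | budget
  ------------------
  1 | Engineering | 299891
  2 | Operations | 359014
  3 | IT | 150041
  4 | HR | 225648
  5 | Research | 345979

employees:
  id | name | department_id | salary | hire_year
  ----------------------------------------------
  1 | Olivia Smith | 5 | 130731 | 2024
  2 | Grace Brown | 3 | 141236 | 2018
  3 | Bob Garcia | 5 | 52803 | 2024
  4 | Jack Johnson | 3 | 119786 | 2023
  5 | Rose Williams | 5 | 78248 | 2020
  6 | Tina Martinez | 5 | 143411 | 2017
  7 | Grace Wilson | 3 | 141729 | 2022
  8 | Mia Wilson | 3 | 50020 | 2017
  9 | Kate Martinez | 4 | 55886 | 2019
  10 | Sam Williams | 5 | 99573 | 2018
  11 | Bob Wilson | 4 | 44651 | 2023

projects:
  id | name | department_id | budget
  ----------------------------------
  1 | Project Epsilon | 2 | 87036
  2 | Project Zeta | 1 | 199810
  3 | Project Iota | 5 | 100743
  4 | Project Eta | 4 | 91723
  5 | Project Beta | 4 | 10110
SELECT p.name, MAX(c.hire_year) AS max_hire_year FROM employees c JOIN departments p ON c.department_id = p.id GROUP BY p.id, p.name HAVING COUNT(*) >= 3

Execution result:
name | max_hire_year
IT | 2023
Research | 2024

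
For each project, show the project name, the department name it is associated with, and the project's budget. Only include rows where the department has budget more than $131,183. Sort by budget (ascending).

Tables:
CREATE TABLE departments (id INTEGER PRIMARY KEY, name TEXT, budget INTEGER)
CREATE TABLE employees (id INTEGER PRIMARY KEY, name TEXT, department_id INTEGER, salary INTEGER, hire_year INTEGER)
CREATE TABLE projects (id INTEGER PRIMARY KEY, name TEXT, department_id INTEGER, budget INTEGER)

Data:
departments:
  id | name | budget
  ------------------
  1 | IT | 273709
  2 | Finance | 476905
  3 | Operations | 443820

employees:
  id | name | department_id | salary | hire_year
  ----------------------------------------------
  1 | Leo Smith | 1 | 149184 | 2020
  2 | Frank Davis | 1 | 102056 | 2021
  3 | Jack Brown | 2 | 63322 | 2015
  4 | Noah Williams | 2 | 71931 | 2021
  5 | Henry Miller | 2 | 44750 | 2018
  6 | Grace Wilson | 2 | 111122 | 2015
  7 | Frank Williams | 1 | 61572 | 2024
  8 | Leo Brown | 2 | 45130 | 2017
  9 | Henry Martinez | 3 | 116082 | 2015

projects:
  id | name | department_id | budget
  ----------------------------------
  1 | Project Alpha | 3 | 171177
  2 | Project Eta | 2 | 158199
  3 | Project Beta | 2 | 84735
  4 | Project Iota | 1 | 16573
SELECT c.name, p.name AS department, c.budget FROM projects c JOIN departments p ON c.department_id = p.id WHERE p.budget > 131183 ORDER BY c.budget ASC

Execution result:
name | department | budget
Project Iota | IT | 16573
Project Beta | Finance | 84735
Project Eta | Finance | 158199
Project Alpha | Operations | 171177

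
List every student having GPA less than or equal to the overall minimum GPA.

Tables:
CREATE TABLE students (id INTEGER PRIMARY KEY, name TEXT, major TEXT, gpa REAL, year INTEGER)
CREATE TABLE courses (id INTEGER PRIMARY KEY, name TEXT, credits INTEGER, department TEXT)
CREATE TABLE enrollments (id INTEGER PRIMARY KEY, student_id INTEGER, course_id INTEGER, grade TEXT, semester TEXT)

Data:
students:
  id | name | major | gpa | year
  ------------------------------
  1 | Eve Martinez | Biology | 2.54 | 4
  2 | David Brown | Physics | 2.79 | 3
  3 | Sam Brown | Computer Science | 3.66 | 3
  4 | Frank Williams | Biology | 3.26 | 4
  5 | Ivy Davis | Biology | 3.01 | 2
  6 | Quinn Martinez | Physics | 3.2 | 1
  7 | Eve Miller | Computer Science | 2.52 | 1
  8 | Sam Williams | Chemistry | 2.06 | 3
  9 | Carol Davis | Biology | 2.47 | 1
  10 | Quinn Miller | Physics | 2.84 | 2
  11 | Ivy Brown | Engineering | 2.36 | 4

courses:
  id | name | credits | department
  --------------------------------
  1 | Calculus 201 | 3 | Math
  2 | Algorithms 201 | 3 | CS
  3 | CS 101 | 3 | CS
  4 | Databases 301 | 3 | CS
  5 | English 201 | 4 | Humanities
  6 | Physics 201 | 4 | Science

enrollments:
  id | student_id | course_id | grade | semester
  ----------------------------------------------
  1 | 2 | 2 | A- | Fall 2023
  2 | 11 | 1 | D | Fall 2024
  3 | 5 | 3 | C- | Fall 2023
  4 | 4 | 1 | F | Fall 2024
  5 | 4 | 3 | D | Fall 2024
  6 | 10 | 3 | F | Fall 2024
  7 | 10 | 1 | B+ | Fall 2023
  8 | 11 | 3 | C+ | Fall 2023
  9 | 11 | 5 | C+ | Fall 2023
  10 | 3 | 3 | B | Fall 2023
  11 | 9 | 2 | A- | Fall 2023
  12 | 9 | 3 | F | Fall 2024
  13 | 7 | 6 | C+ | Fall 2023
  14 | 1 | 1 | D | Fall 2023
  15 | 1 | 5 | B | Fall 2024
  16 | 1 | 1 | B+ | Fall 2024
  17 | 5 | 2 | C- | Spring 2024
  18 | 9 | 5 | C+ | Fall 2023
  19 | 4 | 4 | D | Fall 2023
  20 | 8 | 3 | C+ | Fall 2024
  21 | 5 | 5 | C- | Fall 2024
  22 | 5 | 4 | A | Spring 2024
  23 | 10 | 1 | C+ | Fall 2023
SELECT name, gpa FROM students WHERE gpa <= (SELECT MIN(gpa) FROM students)

Execution result:
name | gpa
Sam Williams | 2.06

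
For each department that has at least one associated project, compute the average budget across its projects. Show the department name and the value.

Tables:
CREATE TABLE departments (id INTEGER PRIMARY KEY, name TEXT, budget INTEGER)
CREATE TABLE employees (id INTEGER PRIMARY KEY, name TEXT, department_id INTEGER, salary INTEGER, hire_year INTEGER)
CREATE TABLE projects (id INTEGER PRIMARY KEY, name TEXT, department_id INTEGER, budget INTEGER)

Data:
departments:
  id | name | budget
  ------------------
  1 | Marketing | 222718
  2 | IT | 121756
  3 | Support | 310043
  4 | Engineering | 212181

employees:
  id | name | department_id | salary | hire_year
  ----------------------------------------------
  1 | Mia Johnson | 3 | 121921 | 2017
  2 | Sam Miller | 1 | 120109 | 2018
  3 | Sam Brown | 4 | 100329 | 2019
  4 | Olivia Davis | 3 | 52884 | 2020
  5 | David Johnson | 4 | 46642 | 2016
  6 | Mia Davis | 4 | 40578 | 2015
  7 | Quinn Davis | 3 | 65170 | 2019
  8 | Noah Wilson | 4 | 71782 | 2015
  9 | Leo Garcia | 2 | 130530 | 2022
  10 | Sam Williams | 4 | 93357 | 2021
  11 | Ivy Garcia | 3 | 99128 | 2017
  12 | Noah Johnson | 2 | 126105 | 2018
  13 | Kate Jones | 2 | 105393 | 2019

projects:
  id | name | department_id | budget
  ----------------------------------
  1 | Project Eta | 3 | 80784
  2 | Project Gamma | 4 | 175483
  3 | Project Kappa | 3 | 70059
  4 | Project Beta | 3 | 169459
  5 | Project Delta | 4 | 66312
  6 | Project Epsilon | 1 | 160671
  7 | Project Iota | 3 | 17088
SELECT p.name, AVG(c.budget) AS avg_budget FROM projects c JOIN departments p ON c.department_id = p.id GROUP BY p.id, p.name

Execution result:
name | avg_budget
Marketing | 160671.00
Support | 84347.50
Engineering | 120897.50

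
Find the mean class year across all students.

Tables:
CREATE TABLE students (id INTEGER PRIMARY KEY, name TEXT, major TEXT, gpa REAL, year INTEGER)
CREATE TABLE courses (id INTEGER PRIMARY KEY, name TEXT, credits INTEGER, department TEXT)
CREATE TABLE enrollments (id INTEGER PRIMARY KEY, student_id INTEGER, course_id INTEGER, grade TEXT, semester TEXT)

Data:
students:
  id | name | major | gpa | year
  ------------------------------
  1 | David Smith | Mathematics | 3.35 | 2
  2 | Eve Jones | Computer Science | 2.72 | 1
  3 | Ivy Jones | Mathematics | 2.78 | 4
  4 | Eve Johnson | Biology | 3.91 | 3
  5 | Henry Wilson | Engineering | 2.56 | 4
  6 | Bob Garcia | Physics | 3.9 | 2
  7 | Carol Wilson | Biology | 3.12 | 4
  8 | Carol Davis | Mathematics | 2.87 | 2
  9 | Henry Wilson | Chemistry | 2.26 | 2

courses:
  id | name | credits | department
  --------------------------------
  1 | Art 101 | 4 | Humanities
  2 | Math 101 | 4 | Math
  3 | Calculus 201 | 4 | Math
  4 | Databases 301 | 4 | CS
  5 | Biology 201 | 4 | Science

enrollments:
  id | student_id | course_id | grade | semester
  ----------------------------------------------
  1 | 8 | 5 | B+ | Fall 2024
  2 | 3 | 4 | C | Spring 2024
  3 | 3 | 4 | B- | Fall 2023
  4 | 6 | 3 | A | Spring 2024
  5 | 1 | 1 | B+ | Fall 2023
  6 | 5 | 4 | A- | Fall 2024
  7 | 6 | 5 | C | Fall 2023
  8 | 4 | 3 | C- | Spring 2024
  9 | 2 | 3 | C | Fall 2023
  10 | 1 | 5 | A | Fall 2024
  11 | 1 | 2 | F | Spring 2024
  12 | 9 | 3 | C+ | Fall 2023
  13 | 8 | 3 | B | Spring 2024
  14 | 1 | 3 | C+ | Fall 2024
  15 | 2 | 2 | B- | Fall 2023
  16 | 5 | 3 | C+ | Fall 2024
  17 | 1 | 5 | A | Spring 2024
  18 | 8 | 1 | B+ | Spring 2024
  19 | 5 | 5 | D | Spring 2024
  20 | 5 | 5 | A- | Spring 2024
SELECT AVG(year) FROM students

Execution result:
2.67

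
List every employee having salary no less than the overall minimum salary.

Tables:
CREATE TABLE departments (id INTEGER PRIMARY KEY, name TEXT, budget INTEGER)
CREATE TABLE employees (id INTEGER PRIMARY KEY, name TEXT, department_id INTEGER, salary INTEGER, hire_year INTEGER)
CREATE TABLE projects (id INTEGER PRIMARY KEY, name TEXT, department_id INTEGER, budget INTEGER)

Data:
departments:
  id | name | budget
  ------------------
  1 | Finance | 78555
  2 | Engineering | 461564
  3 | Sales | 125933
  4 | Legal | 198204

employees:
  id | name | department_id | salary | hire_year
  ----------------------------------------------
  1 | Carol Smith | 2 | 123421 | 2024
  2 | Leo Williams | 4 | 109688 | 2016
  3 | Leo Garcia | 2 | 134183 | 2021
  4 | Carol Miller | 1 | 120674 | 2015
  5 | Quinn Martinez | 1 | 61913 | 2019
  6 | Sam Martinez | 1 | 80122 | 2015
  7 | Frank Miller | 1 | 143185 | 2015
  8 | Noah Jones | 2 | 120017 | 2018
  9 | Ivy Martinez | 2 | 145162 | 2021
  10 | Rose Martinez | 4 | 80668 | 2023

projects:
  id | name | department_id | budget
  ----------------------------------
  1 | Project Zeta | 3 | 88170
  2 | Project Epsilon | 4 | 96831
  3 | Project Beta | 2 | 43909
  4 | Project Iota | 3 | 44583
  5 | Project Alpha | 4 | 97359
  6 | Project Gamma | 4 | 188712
SELECT name, salary FROM employees WHERE salary >= (SELECT MIN(salary) FROM employees)

Execution result:
name | salary
Carol Smith | 123421
Leo Williams | 109688
Leo Garcia | 134183
Carol Miller | 120674
Quinn Martinez | 61913
Sam Martinez | 80122
Frank Miller | 143185
Noah Jones | 120017
Ivy Martinez | 145162
Rose Martinez | 80668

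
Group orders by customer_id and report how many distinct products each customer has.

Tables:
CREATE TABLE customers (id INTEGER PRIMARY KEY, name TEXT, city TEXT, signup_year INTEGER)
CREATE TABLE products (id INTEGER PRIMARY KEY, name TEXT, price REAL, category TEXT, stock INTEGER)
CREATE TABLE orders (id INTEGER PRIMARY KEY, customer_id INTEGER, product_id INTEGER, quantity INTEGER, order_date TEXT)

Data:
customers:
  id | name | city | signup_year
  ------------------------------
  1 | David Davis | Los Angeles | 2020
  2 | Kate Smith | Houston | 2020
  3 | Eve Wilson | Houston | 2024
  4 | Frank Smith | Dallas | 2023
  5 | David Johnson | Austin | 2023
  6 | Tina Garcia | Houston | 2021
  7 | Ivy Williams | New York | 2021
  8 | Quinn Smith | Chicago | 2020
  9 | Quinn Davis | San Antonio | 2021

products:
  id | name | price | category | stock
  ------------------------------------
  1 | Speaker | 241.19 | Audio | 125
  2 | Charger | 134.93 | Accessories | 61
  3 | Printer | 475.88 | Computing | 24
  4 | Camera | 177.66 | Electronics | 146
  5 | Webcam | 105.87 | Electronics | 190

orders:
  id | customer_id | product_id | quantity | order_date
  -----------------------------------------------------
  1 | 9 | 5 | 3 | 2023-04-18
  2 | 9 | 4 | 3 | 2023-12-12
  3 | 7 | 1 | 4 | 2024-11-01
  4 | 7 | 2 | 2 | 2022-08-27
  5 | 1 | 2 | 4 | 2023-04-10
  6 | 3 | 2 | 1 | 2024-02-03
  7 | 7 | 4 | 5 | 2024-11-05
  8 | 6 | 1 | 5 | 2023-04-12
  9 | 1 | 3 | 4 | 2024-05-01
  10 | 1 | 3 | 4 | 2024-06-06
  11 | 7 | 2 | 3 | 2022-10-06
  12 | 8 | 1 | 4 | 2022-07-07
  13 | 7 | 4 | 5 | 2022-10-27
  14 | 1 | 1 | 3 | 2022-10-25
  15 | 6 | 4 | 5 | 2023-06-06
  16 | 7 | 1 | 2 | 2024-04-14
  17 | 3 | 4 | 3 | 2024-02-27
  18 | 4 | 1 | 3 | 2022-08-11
SELECT customer_id, COUNT(DISTINCT product_id) AS distinct_product_count FROM orders GROUP BY customer_id

Execution result:
customer_id | distinct_product_count
1 | 3
3 | 2
4 | 1
6 | 2
7 | 3
8 | 1
9 | 2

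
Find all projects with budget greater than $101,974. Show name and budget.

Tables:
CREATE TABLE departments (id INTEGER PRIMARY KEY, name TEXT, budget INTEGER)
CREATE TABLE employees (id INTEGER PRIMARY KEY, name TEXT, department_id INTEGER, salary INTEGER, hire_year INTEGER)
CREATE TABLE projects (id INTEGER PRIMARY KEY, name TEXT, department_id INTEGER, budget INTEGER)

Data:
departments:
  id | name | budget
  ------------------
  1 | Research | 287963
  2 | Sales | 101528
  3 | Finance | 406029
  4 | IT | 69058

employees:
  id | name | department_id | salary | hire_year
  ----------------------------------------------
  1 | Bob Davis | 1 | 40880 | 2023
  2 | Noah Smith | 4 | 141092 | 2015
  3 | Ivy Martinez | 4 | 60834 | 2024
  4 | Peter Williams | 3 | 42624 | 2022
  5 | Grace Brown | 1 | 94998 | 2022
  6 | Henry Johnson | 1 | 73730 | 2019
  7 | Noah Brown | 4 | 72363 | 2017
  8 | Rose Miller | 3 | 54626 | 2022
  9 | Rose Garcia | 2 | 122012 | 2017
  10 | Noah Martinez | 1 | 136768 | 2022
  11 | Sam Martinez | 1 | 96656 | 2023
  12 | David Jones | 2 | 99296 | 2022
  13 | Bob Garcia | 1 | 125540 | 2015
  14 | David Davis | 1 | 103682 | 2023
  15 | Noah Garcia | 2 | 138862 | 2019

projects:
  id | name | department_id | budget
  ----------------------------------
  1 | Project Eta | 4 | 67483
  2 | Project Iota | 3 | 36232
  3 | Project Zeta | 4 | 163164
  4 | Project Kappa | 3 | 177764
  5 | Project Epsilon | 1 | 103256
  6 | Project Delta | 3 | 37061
SELECT name, budget FROM projects WHERE budget > 101974

Execution result:
name | budget
Project Zeta | 163164
Project Kappa | 177764
Project Epsilon | 103256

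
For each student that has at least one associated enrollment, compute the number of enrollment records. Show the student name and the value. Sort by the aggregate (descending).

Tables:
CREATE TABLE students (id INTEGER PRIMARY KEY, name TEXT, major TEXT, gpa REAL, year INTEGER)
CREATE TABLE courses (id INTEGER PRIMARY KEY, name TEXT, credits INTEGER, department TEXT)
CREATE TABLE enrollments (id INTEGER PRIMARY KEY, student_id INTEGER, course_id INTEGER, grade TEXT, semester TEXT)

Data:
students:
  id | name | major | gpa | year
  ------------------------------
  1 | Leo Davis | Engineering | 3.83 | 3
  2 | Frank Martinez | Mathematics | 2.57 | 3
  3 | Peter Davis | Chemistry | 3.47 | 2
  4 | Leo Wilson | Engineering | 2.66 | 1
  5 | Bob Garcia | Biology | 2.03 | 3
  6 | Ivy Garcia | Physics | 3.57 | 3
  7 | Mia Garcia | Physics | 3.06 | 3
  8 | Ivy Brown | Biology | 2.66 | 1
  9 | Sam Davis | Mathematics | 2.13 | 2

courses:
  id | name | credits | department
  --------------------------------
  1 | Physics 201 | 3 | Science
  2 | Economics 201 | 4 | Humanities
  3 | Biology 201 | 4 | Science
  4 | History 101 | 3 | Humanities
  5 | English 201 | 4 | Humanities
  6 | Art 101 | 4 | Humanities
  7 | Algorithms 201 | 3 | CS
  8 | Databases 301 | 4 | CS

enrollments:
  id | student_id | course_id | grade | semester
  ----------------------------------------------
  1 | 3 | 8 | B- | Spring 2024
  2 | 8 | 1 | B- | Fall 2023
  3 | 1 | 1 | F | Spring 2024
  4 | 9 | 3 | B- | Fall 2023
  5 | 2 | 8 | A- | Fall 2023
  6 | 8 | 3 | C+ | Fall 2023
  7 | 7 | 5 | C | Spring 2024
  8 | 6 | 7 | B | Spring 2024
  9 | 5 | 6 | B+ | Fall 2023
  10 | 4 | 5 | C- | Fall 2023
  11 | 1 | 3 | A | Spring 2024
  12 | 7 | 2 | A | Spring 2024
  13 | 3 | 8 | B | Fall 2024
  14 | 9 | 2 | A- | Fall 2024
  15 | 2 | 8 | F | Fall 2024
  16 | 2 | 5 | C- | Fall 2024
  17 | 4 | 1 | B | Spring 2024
SELECT p.name, COUNT(*) AS n FROM enrollments c JOIN students p ON c.student_id = p.id GROUP BY p.id, p.name ORDER BY n DESC

Execution result:
name | n
Frank Martinez | 3
Leo Davis | 2
Peter Davis | 2
Leo Wilson | 2
Mia Garcia | 2
Ivy Brown | 2
Sam Davis | 2
Bob Garcia | 1
Ivy Garcia | 1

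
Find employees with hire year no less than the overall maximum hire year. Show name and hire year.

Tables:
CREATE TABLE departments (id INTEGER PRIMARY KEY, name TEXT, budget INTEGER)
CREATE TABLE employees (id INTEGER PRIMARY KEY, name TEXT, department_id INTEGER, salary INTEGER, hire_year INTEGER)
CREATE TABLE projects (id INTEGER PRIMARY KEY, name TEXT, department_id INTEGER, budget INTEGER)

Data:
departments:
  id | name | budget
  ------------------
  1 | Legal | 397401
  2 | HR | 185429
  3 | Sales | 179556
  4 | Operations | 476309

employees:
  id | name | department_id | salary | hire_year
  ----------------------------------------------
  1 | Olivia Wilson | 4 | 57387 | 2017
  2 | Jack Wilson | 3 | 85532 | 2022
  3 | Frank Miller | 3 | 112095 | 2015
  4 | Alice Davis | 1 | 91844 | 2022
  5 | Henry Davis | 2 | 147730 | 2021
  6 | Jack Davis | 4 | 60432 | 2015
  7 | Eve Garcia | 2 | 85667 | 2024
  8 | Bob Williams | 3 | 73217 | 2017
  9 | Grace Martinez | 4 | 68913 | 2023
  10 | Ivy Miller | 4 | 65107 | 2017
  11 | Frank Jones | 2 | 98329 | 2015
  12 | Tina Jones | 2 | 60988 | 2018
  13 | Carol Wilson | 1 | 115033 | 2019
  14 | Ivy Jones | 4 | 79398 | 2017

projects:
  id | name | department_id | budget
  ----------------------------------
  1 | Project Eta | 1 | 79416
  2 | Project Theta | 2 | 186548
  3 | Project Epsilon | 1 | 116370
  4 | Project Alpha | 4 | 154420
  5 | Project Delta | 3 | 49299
SELECT name, hire_year FROM employees WHERE hire_year >= (SELECT MAX(hire_year) FROM employees)

Execution result:
name | hire_year
Eve Garcia | 2024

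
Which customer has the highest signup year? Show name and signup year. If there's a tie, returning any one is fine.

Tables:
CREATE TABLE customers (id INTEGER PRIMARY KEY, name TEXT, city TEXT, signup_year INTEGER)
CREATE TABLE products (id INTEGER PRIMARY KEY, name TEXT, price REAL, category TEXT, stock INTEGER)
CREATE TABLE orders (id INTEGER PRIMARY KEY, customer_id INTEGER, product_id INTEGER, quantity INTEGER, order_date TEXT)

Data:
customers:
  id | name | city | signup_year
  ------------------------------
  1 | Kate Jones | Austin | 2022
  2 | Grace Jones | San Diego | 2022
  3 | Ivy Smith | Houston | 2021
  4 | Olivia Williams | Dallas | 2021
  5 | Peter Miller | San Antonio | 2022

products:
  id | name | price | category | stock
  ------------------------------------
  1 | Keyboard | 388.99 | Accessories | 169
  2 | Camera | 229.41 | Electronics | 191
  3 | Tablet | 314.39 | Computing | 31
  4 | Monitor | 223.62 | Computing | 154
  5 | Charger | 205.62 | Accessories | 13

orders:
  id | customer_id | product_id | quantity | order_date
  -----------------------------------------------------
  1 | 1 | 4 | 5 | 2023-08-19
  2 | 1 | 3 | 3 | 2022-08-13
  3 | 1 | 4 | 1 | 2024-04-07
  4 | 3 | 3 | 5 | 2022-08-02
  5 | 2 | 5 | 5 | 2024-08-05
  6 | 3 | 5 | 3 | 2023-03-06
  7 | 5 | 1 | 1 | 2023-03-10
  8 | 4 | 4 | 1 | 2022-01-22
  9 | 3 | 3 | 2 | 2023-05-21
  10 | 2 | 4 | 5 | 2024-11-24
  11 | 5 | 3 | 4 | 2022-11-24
SELECT name, signup_year FROM customers ORDER BY signup_year DESC LIMIT 1

Execution result:
name | signup_year
Kate Jones | 2022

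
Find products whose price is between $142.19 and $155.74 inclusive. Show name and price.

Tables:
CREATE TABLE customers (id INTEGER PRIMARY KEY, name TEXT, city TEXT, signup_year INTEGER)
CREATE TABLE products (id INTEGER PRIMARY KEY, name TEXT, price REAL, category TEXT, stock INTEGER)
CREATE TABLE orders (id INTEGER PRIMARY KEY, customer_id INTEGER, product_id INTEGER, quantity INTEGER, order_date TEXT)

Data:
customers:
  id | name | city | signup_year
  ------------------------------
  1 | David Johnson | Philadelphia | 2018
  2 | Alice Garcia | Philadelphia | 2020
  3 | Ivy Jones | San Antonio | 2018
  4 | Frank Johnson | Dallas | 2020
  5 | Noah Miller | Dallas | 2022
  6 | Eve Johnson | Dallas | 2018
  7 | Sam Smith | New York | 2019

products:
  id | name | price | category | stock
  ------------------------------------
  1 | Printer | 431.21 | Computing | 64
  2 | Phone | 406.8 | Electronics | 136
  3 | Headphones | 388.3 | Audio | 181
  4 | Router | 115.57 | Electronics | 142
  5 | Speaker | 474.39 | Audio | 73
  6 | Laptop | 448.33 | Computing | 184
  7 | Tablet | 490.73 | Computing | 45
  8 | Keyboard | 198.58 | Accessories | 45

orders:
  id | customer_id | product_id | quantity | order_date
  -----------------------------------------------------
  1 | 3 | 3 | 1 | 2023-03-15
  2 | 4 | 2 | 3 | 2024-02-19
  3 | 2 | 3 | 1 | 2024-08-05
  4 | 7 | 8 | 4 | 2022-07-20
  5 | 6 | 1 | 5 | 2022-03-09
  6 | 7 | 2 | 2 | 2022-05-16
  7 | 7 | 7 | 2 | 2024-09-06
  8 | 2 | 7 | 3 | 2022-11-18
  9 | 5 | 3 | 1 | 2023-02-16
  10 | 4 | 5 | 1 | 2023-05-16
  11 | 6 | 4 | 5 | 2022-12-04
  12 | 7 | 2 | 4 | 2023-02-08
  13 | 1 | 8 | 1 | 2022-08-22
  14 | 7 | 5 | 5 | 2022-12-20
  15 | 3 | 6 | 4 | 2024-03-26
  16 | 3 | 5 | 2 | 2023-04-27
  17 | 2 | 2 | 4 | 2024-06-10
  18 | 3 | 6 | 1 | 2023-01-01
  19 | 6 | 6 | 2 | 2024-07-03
SELECT name, price FROM products WHERE price BETWEEN 142.19 AND 155.74

Execution result:
(no rows)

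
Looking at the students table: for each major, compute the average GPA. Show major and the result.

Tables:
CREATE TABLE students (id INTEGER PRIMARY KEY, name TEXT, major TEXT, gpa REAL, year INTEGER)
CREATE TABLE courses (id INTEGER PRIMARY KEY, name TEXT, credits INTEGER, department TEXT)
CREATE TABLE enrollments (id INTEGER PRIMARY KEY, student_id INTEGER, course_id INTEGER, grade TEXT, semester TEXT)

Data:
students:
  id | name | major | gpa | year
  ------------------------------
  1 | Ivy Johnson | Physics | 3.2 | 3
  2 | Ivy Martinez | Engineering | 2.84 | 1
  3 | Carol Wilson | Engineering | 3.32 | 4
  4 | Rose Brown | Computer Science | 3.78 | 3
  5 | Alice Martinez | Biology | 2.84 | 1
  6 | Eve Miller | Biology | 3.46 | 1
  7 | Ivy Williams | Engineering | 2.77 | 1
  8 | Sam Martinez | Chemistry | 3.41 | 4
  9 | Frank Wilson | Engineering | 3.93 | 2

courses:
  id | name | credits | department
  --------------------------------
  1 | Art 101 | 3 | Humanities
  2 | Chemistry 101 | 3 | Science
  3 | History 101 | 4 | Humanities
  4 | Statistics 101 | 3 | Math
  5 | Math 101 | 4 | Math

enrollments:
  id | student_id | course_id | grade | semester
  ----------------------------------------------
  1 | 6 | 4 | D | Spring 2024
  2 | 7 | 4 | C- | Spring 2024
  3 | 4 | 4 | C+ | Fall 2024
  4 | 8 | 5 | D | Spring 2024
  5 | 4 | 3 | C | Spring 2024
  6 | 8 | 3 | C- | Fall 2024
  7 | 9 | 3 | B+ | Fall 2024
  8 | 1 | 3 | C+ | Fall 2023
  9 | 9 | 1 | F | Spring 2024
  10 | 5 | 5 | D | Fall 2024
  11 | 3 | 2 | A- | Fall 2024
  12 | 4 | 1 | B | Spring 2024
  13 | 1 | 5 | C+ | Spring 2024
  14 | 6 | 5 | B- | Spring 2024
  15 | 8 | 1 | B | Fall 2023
SELECT major, AVG(gpa) AS avg_gpa FROM students GROUP BY major

Execution result:
major | avg_gpa
Biology | 3.15
Chemistry | 3.41
Computer Science | 3.78
Engineering | 3.22
Physics | 3.20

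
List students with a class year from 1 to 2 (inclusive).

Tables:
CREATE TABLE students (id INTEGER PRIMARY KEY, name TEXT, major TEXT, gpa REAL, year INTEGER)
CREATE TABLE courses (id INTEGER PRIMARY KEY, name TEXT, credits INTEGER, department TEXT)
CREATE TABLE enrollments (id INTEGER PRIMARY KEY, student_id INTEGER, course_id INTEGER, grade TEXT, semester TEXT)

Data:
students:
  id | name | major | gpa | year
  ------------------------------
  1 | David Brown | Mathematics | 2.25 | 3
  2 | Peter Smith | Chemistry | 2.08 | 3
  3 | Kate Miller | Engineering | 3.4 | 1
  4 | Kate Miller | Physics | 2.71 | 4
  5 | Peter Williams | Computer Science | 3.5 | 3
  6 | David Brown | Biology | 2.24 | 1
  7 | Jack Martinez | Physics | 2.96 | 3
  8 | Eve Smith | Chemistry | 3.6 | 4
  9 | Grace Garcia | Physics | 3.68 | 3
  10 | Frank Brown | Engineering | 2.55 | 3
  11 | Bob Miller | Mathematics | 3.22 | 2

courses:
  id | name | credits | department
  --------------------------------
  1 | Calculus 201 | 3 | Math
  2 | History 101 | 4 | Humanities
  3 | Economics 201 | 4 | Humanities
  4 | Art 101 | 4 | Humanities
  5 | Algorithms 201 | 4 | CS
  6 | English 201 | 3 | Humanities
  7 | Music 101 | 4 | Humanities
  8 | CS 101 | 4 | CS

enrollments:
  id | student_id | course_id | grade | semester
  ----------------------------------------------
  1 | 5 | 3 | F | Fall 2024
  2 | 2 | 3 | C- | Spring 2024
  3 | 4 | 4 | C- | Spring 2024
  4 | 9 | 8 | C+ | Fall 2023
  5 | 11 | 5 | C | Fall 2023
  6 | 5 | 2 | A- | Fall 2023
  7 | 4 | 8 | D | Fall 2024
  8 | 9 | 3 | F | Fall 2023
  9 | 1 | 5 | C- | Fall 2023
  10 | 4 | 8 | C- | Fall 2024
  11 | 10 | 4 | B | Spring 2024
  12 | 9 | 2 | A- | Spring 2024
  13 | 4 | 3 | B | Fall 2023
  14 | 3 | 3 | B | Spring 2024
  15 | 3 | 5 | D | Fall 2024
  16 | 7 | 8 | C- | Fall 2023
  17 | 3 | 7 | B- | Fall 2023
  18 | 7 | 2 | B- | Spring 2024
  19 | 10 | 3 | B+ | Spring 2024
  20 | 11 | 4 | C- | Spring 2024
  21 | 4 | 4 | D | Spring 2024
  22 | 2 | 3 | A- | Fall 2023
SELECT name, year FROM students WHERE year BETWEEN 1 AND 2

Execution result:
name | year
Kate Miller | 1
David Brown | 1
Bob Miller | 2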